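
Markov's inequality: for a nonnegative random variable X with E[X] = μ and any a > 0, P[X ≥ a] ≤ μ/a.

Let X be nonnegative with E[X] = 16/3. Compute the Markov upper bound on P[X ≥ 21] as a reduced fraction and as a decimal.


μ = E[X] = 16/3, a = 21.
Markov: P[X ≥ 21] ≤ μ/a = (16/3)/21 = 16/63.
Numerically: ≈ 0.2540.
(Since a = 21 > μ = 5.3333, the bound 16/63 is < 1 and informative.)

P[X ≥ 21] ≤ 16/63 ≈ 0.2540.


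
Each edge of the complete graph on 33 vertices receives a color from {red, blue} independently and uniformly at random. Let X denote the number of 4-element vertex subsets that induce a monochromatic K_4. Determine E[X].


Let X = Σ_S X_S over the C(33, 4) = 40920 subsets S of size 4, where X_S = 1 if the K_4 on S is monochromatic.
For a fixed S, the K_4 on S has C(4, 2) = 6 edges. P[all 6 edges red] = (1/2)^6, and likewise for blue, so P[monochromatic] = 2·(1/2)^6 = 2^{1 − 6} = 1/32.
By linearity: E[X] = C(33, 4) · 2^{1 − 6} = 40920 · 1/32 = 5115/4.
Numerically: E[X] ≈ 1278.750.

E[X] = C(33,4)·2^(1−C(4,2)) = 5115/4 ≈ 1278.750.


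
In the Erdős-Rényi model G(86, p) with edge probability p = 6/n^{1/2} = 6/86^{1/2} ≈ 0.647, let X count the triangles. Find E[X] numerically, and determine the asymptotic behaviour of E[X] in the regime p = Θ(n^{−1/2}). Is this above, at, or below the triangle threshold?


Number of potential triangles: C(86, 3) = 102340.
Each occurs with probability p³ ≈ (0.647)³ ≈ 2.7083580e-01.
By linearity: E[X] = C(86, 3)·p³ ≈ 102340 · 2.7083580e-01 ≈ 27717.33602.
Since α = 1/2 < 1, p = c/n^{1/2} ≫ 1/n is above the triangle threshold p ~ 1/n. Asymptotically E[X] ~ (c³/6)·n^{3(1−α)} = (6³/6)·n^{1.5} → ∞; triangles are abundant w.h.p.

E[X] ≈ 27717.33602; in regime p = Θ(1/n^{1/2}) E[X] diverges (above the triangle threshold p ~ 1/n).


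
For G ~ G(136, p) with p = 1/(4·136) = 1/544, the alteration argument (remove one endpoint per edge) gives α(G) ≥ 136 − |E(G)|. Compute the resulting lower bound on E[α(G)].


E[|E(G)|] = C(136, 2)·p = 9180 · (1/544) = 135/8.
E[α(G)] ≥ n − E[|E(G)|] = 136 − 135/8 = 953/8.
Numerically: ≈ 119.1250.
(This is only a lower bound; the true E[α(G)] may be larger.)

E[α(G)] ≥ 953/8 ≈ 119.1250.


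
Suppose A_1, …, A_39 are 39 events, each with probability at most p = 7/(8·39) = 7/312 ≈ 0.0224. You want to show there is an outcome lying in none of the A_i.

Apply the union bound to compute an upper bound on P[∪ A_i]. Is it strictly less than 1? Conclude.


Union bound: P[∪_{i=1}^{39} A_i] ≤ Σ_i P[A_i] ≤ 39·p = 39·(7/312) = 7/8.
Numerically: 7/8 ≈ 0.8750.
Is 7/8 < 1? YES.
Since P[∪ A_i] ≤ 7/8 < 1, the complement has P[∩ A_i^c] ≥ 1 − 7/8 = 1/8 > 0, so some outcome avoids every A_i.

39·p = 7/8 ≈ 0.8750; existence CERTIFIED by the union bound.


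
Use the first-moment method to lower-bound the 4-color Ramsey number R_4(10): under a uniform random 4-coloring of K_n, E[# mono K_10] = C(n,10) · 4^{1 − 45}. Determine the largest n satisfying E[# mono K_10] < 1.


We need C(n, 10) · 4^{1 − 45} < 1, i.e. C(n, 10) < 4^{45 − 1} = 309485009821345068724781056.
Check values of n near the boundary:
  n = 2019: C(2019, 10) = 303322949179835278009229628; 303322949179835278009229628 < 309485009821345068724781056? YES
  n = 2020: C(2020, 10) = 304832018578739931133653656; 304832018578739931133653656 < 309485009821345068724781056? YES
  n = 2021: C(2021, 10) = 306347841644770462864800616; 306347841644770462864800616 < 309485009821345068724781056? YES
  n = 2022: C(2022, 10) = 307870445231474093395937796; 307870445231474093395937796 < 309485009821345068724781056? YES
  n = 2023: C(2023, 10) = 309399856285778485315440716; 309399856285778485315440716 < 309485009821345068724781056? YES
  n = 2024: C(2024, 10) = 310936101848269937576192656; 310936101848269937576192656 < 309485009821345068724781056? NO
  n = 2025: C(2025, 10) = 312479209053472269772600560; 312479209053472269772600560 < 309485009821345068724781056? NO
  n = 2026: C(2026, 10) = 314029205130126398094885285; 314029205130126398094885285 < 309485009821345068724781056? NO
The largest n with C(n, 10) < 309485009821345068724781056 is n = 2023 (where E[X] = 77349964071444621328860179/77371252455336267181195264 ≈ 0.99972). Hence R_4(10) > 2023, i.e. R_4(10) ≥ 2024.

Largest n = 2023; hence R_4(10) > 2023.


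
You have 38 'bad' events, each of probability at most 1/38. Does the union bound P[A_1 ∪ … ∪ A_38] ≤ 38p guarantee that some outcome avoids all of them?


Union bound: P[∪_{i=1}^{38} A_i] ≤ Σ_i P[A_i] ≤ 38·p = 38·(1/38) = 1.
Numerically: 1 ≈ 1.0000000.
Is 1 < 1? NO.
Since the bound 1 is ≥ 1, the union bound is uninformative here; it does NOT by itself certify existence.

38·p = 1 ≈ 1.0000000; existence NOT certified by the union bound.


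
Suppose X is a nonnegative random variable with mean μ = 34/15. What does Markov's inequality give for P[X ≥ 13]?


μ = E[X] = 34/15, a = 13.
Markov: P[X ≥ 13] ≤ μ/a = (34/15)/13 = 34/195.
Numerically: ≈ 0.17436.
(Since a = 13 > μ = 2.26667, the bound 34/195 is < 1 and informative.)

P[X ≥ 13] ≤ 34/195 ≈ 0.17436.


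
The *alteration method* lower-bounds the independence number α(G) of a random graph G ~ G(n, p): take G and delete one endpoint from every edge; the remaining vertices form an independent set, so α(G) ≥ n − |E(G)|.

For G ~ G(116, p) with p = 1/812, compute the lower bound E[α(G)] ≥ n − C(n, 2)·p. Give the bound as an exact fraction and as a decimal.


E[|E(G)|] = C(116, 2)·p = 6670 · (1/812) = 115/14.
E[α(G)] ≥ n − E[|E(G)|] = 116 − 115/14 = 1509/14.
Numerically: ≈ 107.785714.
(This is only a lower bound; the true E[α(G)] may be larger.)

E[α(G)] ≥ 1509/14 ≈ 107.785714.


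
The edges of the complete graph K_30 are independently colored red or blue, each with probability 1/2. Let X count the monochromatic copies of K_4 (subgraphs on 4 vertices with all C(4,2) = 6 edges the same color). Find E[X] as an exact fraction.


Let X = Σ_S X_S over the C(30, 4) = 27405 subsets S of size 4, where X_S = 1 if the K_4 on S is monochromatic.
For a fixed S, the K_4 on S has C(4, 2) = 6 edges. P[all 6 edges red] = (1/2)^6, and likewise for blue, so P[monochromatic] = 2·(1/2)^6 = 2^{1 − 6} = 1/32.
By linearity: E[X] = C(30, 4) · 2^{1 − 6} = 27405 · 1/32 = 27405/32.
Numerically: E[X] ≈ 856.40625.

E[X] = C(30,4)·2^(1−C(4,2)) = 27405/32 ≈ 856.40625.


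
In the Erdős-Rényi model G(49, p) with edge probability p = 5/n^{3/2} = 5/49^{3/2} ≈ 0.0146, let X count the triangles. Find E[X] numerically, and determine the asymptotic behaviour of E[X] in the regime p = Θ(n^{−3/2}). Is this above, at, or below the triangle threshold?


Number of potential triangles: C(49, 3) = 18424.
Each occurs with probability p³ ≈ (0.0146)³ ≈ 3.09762e-06.
By linearity: E[X] = C(49, 3)·p³ ≈ 18424 · 3.09762e-06 ≈ 0.057.
Since α = 3/2 > 1, p = c/n^{3/2} = o(1/n) is below the triangle threshold p ~ 1/n. Asymptotically E[X] ~ (c³/6)·n^{3(1−α)} = (5³/6)·n^{-1.5} → 0, so by Markov's inequality G has no triangles w.h.p.

E[X] ≈ 0.057; in regime p = Θ(1/n^{3/2}) E[X] tends to 0 (below the triangle threshold p ~ 1/n).


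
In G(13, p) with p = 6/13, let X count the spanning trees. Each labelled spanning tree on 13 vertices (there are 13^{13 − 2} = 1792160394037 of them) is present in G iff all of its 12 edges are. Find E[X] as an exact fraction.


K_13 has 13^{13 − 2} = 1792160394037 labelled spanning trees.
For each such spanning tree H, let X_H = 1 if all 12 edges of H are present in G. Then P[X_H = 1] = p^{12} = (6/13)^{12} = 2176782336/23298085122481.
By linearity of expectation: E[X] = Σ_H E[X_H] = 1792160394037 · p^{12} = 1792160394037 · 2176782336/23298085122481 = 2176782336/13.
Numerically: E[X] ≈ 1.6744e+08.

E[X] = 1792160394037 · (6/13)^{12} = 2176782336/13 ≈ 1.6744e+08.


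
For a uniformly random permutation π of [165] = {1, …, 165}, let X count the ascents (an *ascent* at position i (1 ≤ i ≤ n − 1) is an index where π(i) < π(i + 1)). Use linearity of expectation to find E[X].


Write X = Σ X_I over i = 1, …, 164, with X_I the indicator of one ascent.
There are 164 indicators.
For each fixed i, the pair (π(i), π(i+1)) is a uniformly random ordered pair of distinct values from {1, …, 165}; by symmetry P[π(i) < π(i+1)] = 1/2.
By linearity: E[X] = 164 · (1/2) = (165 − 1) · (1/2) = 82 ≈ 82.000000.

E[X] = 82 = 82.000000.


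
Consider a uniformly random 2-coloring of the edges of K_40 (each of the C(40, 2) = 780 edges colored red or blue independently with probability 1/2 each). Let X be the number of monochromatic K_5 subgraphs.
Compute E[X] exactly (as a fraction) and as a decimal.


Let X = Σ_S X_S over the C(40, 5) = 658008 subsets S of size 5, where X_S = 1 if the K_5 on S is monochromatic.
For a fixed S, the K_5 on S has C(5, 2) = 10 edges. P[all 10 edges red] = (1/2)^10, and likewise for blue, so P[monochromatic] = 2·(1/2)^10 = 2^{1 − 10} = 1/512.
By linearity of expectation: E[X] = C(40, 5) · 2^{1 − 10} = 658008 · 1/512 = 82251/64.
Numerically: E[X] ≈ 1285.17188.

E[X] = C(40,5)·2^(1−C(5,2)) = 82251/64 ≈ 1285.17188.


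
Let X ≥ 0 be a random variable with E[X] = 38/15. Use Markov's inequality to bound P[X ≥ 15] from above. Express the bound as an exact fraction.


μ = E[X] = 38/15, a = 15.
Markov: P[X ≥ 15] ≤ μ/a = (38/15)/15 = 38/225.
Numerically: ≈ 0.1689.
(Since a = 15 > μ = 2.5333, the bound 38/225 is < 1 and informative.)

P[X ≥ 15] ≤ 38/225 ≈ 0.1689.


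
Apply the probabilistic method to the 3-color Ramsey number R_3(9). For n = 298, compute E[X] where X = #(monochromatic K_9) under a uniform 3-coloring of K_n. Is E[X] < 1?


E[X] = C(298, 9) · 3^{1 − 36} = 45207677551849890 · 3^{−35} = 45207677551849890/50031545098999707.
As a reduced fraction: E[X] = 15069225850616630/16677181699666569 ≈ 0.90358.
Is E[X] < 1? YES.
Since E[X] < 1, there exists a 3-coloring of K_{298} with no monochromatic K_9; hence R_3(9) > 298.

E[X] = 15069225850616630/16677181699666569 ≈ 0.90358; E[X] < 1, so R_3(9) > 298.


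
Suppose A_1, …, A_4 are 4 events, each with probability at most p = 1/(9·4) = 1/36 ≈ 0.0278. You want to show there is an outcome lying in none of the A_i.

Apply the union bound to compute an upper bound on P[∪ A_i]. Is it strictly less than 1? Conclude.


Union bound: P[∪_{i=1}^{4} A_i] ≤ Σ_i P[A_i] ≤ 4·p = 4·(1/36) = 1/9.
Numerically: 1/9 ≈ 0.1111.
Is 1/9 < 1? YES.
Since P[∪ A_i] ≤ 1/9 < 1, the complement has P[∩ A_i^c] ≥ 1 − 1/9 = 8/9 > 0, so some outcome avoids every A_i.

4·p = 1/9 ≈ 0.1111; existence CERTIFIED by the union bound.


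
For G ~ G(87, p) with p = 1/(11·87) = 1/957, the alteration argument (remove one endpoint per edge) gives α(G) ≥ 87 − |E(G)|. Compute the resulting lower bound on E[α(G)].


E[|E(G)|] = C(87, 2)·p = 3741 · (1/957) = 43/11.
E[α(G)] ≥ n − E[|E(G)|] = 87 − 43/11 = 914/11.
Numerically: ≈ 83.09091.
(This is only a lower bound; the true E[α(G)] may be larger.)

E[α(G)] ≥ 914/11 ≈ 83.09091.


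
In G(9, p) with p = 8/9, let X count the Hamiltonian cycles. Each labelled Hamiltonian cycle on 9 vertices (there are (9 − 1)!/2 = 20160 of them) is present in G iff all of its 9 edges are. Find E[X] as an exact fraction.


K_9 has (9 − 1)!/2 = 20160 labelled Hamiltonian cycles.
For each such Hamiltonian cycle H, let X_H = 1 if all 9 edges of H are present in G. Then P[X_H = 1] = p^{9} = (8/9)^{9} = 134217728/387420489.
Summing the indicators: E[X] = Σ_H E[X_H] = 20160 · p^{9} = 20160 · 134217728/387420489 = 300647710720/43046721.
Numerically: E[X] ≈ 6984.22.

E[X] = 20160 · (8/9)^{9} = 300647710720/43046721 ≈ 6984.22.


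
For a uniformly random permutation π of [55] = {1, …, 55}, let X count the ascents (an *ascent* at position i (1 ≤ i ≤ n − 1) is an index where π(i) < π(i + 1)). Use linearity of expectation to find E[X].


Write X = Σ X_I over i = 1, …, 54, with X_I the indicator of one ascent.
There are 54 indicators.
For each fixed i, the pair (π(i), π(i+1)) is a uniformly random ordered pair of distinct values from {1, …, 55}; by symmetry P[π(i) < π(i+1)] = 1/2.
By linearity: E[X] = 54 · (1/2) = (55 − 1) · (1/2) = 27 ≈ 27.000.

E[X] = 27 = 27.000.


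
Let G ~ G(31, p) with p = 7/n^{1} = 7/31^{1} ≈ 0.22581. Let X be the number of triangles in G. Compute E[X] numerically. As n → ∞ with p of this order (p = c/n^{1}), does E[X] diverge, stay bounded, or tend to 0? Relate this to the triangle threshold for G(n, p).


Number of potential triangles: C(31, 3) = 4495.
Each occurs with probability p³ ≈ (0.22581)³ ≈ 1.1513544e-02.
By linearity: E[X] = C(31, 3)·p³ ≈ 4495 · 1.1513544e-02 ≈ 51.75338.
Here α = 1, so p = 7/n is exactly at the triangle threshold p ~ 1/n. Asymptotically E[X] → c³/6 = 7³/6 = 343/6 ≈ 57.16667, a bounded constant. In this regime the triangle count is asymptotically Poisson(c³/6).

E[X] ≈ 51.75338; in regime p = Θ(1/n^{1}) E[X] stays bounded (at the triangle threshold p ~ 1/n).


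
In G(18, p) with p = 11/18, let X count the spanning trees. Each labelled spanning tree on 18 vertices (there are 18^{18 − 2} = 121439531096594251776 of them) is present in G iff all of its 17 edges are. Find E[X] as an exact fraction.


K_18 has 18^{18 − 2} = 121439531096594251776 labelled spanning trees.
For each such spanning tree H, let X_H = 1 if all 17 edges of H are present in G. Then P[X_H = 1] = p^{17} = (11/18)^{17} = 505447028499293771/2185911559738696531968.
Summing the indicators: E[X] = Σ_H E[X_H] = 121439531096594251776 · p^{17} = 121439531096594251776 · 505447028499293771/2185911559738696531968 = 505447028499293771/18.
Numerically: E[X] ≈ 2.81e+16.

E[X] = 121439531096594251776 · (11/18)^{17} = 505447028499293771/18 ≈ 2.81e+16.


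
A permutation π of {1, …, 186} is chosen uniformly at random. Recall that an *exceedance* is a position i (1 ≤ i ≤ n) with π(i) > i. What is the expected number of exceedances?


Write X = Σ_{i=1}^{186} X_i, where X_i = 1_{π(i) > i}.
For each fixed i, π(i) is uniform over {1, …, 186} (marginal of a uniform permutation), so P[π(i) > i] = (n − i)/n. Summing: Σ_{i=1}^{186} (n − i)/n = (0 + 1 + … + 185)/186 = 186(186 − 1)/(2·186) = (186 − 1)/2.
Hence E[X] = Σ_{i=1}^{186} (186 − i)/186 = 185/2 ≈ 92.500.

E[X] = 185/2 = 92.500.


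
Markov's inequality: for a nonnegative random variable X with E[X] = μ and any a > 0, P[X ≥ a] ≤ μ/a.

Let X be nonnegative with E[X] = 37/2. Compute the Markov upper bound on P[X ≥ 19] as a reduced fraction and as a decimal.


μ = E[X] = 37/2, a = 19.
Markov: P[X ≥ 19] ≤ μ/a = (37/2)/19 = 37/38.
Numerically: ≈ 0.974.
(Since a = 19 > μ = 18.500, the bound 37/38 is < 1 and informative.)

P[X ≥ 19] ≤ 37/38 ≈ 0.974.


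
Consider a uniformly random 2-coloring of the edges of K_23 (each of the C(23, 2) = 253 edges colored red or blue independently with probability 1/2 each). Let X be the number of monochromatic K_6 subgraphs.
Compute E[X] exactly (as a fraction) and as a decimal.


Let X = Σ_S X_S over the C(23, 6) = 100947 subsets S of size 6, where X_S = 1 if the K_6 on S is monochromatic.
For a fixed S, the K_6 on S has C(6, 2) = 15 edges. P[all 15 edges red] = (1/2)^15, and likewise for blue, so P[monochromatic] = 2·(1/2)^15 = 2^{1 − 15} = 1/16384.
By linearity of expectation: E[X] = C(23, 6) · 2^{1 − 15} = 100947 · 1/16384 = 100947/16384.
Numerically: E[X] ≈ 6.161.

E[X] = C(23,6)·2^(1−C(6,2)) = 100947/16384 ≈ 6.161.


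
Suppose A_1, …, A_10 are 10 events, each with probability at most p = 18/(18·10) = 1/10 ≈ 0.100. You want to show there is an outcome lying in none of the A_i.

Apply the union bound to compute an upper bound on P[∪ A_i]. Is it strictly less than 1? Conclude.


Union bound: P[∪_{i=1}^{10} A_i] ≤ Σ_i P[A_i] ≤ 10·p = 10·(1/10) = 1.
Numerically: 1 ≈ 1.000.
Is 1 < 1? NO.
Since the bound 1 is ≥ 1, the union bound is uninformative here; it does NOT by itself certify existence.

10·p = 1 ≈ 1.000; existence NOT certified by the union bound.


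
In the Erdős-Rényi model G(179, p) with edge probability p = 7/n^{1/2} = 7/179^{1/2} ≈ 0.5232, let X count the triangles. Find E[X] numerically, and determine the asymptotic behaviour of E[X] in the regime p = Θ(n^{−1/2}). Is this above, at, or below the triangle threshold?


Number of potential triangles: C(179, 3) = 939929.
Each occurs with probability p³ ≈ (0.5232)³ ≈ 1.4322360e-01.
By linearity: E[X] = C(179, 3)·p³ ≈ 939929 · 1.4322360e-01 ≈ 134620.01135.
Since α = 1/2 < 1, p = c/n^{1/2} ≫ 1/n is above the triangle threshold p ~ 1/n. Asymptotically E[X] ~ (c³/6)·n^{3(1−α)} = (7³/6)·n^{1.5} → ∞; triangles are abundant w.h.p.

E[X] ≈ 134620.01135; in regime p = Θ(1/n^{1/2}) E[X] diverges (above the triangle threshold p ~ 1/n).


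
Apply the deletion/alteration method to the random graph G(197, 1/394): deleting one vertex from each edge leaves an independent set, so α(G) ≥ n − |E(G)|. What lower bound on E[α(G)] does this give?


E[|E(G)|] = C(197, 2)·p = 19306 · (1/394) = 49.
E[α(G)] ≥ n − E[|E(G)|] = 197 − 49 = 148.
Numerically: ≈ 148.0000.
(This is only a lower bound; the true E[α(G)] may be larger.)

E[α(G)] ≥ 148 ≈ 148.0000.


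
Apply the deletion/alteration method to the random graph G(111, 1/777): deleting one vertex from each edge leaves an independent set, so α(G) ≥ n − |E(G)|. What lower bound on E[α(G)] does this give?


E[|E(G)|] = C(111, 2)·p = 6105 · (1/777) = 55/7.
E[α(G)] ≥ n − E[|E(G)|] = 111 − 55/7 = 722/7.
Numerically: ≈ 103.143.
(This is only a lower bound; the true E[α(G)] may be larger.)

E[α(G)] ≥ 722/7 ≈ 103.143.


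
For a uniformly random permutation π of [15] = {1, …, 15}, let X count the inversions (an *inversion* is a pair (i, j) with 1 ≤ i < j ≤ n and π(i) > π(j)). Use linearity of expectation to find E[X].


Write X = Σ X_I over the C(15, 2) = 105 pairs i < j, with X_I the indicator of one inversion.
There are 105 indicators.
For each fixed pair i < j, the values π(i) and π(j) are two distinct elements of {1, …, 15} in uniformly random order; by symmetry P[π(i) > π(j)] = 1/2.
By linearity: E[X] = 105 · (1/2) = C(15, 2) · (1/2) = 105/2 = 105/2 ≈ 52.5000.

E[X] = 105/2 = 52.5000.


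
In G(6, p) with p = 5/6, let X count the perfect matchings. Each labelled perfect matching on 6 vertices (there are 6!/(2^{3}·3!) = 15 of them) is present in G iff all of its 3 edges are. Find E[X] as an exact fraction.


K_6 has 6!/(2^{3}·3!) = 15 labelled perfect matchings.
For each such perfect matching H, let X_H = 1 if all 3 edges of H are present in G. Then P[X_H = 1] = p^{3} = (5/6)^{3} = 125/216.
Summing the indicators: E[X] = Σ_H E[X_H] = 15 · p^{3} = 15 · 125/216 = 625/72.
Numerically: E[X] ≈ 8.68056.

E[X] = 15 · (5/6)^{3} = 625/72 ≈ 8.68056.


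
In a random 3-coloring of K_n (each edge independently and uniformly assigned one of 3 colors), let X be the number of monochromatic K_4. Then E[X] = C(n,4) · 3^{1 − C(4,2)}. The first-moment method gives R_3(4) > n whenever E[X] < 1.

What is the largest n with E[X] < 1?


We need C(n, 4) · 3^{1 − 6} < 1, i.e. C(n, 4) < 3^{6 − 1} = 243.
Check values of n near the boundary:
  n = 9: C(9, 4) = 126; 126 < 243? YES
  n = 10: C(10, 4) = 210; 210 < 243? YES
  n = 11: C(11, 4) = 330; 330 < 243? NO
  n = 12: C(12, 4) = 495; 495 < 243? NO
The largest n with C(n, 4) < 243 is n = 10 (where E[X] = 70/81 ≈ 0.864198). Hence R_3(4) > 10, i.e. R_3(4) ≥ 11.

Largest n = 10; hence R_3(4) > 10.


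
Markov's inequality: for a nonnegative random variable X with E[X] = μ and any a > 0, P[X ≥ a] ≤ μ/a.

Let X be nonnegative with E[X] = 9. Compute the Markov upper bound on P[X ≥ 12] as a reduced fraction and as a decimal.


μ = E[X] = 9, a = 12.
Markov: P[X ≥ 12] ≤ μ/a = (9)/12 = 3/4.
Numerically: ≈ 0.7500.
(Since a = 12 > μ = 9.0000, the bound 3/4 is < 1 and informative.)

P[X ≥ 12] ≤ 3/4 ≈ 0.7500.


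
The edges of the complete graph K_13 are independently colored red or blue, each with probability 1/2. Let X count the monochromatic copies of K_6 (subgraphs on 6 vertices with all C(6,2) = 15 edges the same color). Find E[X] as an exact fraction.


Let X = Σ_S X_S over the C(13, 6) = 1716 subsets S of size 6, where X_S = 1 if the K_6 on S is monochromatic.
For a fixed S, the K_6 on S has C(6, 2) = 15 edges. P[all 15 edges red] = (1/2)^15, and likewise for blue, so P[monochromatic] = 2·(1/2)^15 = 2^{1 − 15} = 1/16384.
By linearity of expectation: E[X] = C(13, 6) · 2^{1 − 15} = 1716 · 1/16384 = 429/4096.
Numerically: E[X] ≈ 0.10474.

E[X] = C(13,6)·2^(1−C(6,2)) = 429/4096 ≈ 0.10474.


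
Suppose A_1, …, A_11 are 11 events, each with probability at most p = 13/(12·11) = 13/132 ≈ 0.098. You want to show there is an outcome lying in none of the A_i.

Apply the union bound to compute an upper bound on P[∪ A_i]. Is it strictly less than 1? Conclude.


Union bound: P[∪_{i=1}^{11} A_i] ≤ Σ_i P[A_i] ≤ 11·p = 11·(13/132) = 13/12.
Numerically: 13/12 ≈ 1.083.
Is 13/12 < 1? NO.
Since the bound 13/12 is ≥ 1, the union bound is uninformative here; it does NOT by itself certify existence.

11·p = 13/12 ≈ 1.083; existence NOT certified by the union bound.


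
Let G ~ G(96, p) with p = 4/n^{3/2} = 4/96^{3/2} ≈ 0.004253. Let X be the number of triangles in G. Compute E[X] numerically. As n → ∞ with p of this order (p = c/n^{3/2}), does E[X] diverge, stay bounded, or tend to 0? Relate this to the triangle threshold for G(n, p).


Number of potential triangles: C(96, 3) = 142880.
Each occurs with probability p³ ≈ (0.004253)³ ≈ 7.690586e-08.
By linearity: E[X] = C(96, 3)·p³ ≈ 142880 · 7.690586e-08 ≈ 0.0110.
Since α = 3/2 > 1, p = c/n^{3/2} = o(1/n) is below the triangle threshold p ~ 1/n. Asymptotically E[X] ~ (c³/6)·n^{3(1−α)} = (4³/6)·n^{-1.5} → 0, so by Markov's inequality G has no triangles w.h.p.

E[X] ≈ 0.0110; in regime p = Θ(1/n^{3/2}) E[X] tends to 0 (below the triangle threshold p ~ 1/n).


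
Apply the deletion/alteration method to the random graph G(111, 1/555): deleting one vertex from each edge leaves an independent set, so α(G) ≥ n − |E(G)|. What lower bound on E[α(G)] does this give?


E[|E(G)|] = C(111, 2)·p = 6105 · (1/555) = 11.
E[α(G)] ≥ n − E[|E(G)|] = 111 − 11 = 100.
Numerically: ≈ 100.00000.
(This is only a lower bound; the true E[α(G)] may be larger.)

E[α(G)] ≥ 100 ≈ 100.00000.


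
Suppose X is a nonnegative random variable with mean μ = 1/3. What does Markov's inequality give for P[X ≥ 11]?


μ = E[X] = 1/3, a = 11.
Markov: P[X ≥ 11] ≤ μ/a = (1/3)/11 = 1/33.
Numerically: ≈ 0.030.
(Since a = 11 > μ = 0.333, the bound 1/33 is < 1 and informative.)

P[X ≥ 11] ≤ 1/33 ≈ 0.030.


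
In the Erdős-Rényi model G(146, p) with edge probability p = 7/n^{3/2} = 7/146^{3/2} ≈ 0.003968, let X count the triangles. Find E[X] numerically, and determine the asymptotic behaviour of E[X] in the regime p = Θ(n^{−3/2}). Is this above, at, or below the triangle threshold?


Number of potential triangles: C(146, 3) = 508080.
Each occurs with probability p³ ≈ (0.003968)³ ≈ 6.2475001e-08.
By linearity: E[X] = C(146, 3)·p³ ≈ 508080 · 6.2475001e-08 ≈ 0.03174.
Since α = 3/2 > 1, p = c/n^{3/2} = o(1/n) is below the triangle threshold p ~ 1/n. Asymptotically E[X] ~ (c³/6)·n^{3(1−α)} = (7³/6)·n^{-1.5} → 0, so by Markov's inequality G has no triangles w.h.p.

E[X] ≈ 0.03174; in regime p = Θ(1/n^{3/2}) E[X] tends to 0 (below the triangle threshold p ~ 1/n).


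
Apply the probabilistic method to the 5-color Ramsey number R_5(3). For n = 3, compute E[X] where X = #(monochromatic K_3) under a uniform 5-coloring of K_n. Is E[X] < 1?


E[X] = C(3, 3) · 5^{1 − 3} = 1 · 5^{−2} = 1/25.
As a reduced fraction: E[X] = 1/25 ≈ 0.04000.
Is E[X] < 1? YES.
Since E[X] < 1, there exists a 5-coloring of K_{3} with no monochromatic K_3; hence R_5(3) > 3.

E[X] = 1/25 ≈ 0.04000; E[X] < 1, so R_5(3) > 3.


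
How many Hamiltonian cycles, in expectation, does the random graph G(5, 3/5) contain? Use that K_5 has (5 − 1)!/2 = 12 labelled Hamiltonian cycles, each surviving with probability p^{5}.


K_5 has (5 − 1)!/2 = 12 labelled Hamiltonian cycles.
For each such Hamiltonian cycle H, let X_H = 1 if all 5 edges of H are present in G. Then P[X_H = 1] = p^{5} = (3/5)^{5} = 243/3125.
Summing the indicators: E[X] = Σ_H E[X_H] = 12 · p^{5} = 12 · 243/3125 = 2916/3125.
Numerically: E[X] ≈ 0.933.

E[X] = 12 · (3/5)^{5} = 2916/3125 ≈ 0.933.


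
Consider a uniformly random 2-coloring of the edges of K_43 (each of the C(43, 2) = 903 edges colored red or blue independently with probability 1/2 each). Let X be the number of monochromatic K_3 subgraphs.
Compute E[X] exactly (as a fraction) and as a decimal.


Let X = Σ_S X_S over the C(43, 3) = 12341 subsets S of size 3, where X_S = 1 if the K_3 on S is monochromatic.
For a fixed S, the K_3 on S has C(3, 2) = 3 edges. P[all 3 edges red] = (1/2)^3, and likewise for blue, so P[monochromatic] = 2·(1/2)^3 = 2^{1 − 3} = 1/4.
By linearity: E[X] = C(43, 3) · 2^{1 − 3} = 12341 · 1/4 = 12341/4.
Numerically: E[X] ≈ 3085.25000.

E[X] = C(43,3)·2^(1−C(3,2)) = 12341/4 ≈ 3085.25000.


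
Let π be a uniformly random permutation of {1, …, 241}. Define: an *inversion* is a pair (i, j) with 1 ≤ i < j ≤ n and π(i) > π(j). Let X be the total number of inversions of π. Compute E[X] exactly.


Write X = Σ X_I over the C(241, 2) = 28920 pairs i < j, with X_I the indicator of one inversion.
There are 28920 indicators.
For each fixed pair i < j, the values π(i) and π(j) are two distinct elements of {1, …, 241} in uniformly random order; by symmetry P[π(i) > π(j)] = 1/2.
By linearity: E[X] = 28920 · (1/2) = C(241, 2) · (1/2) = 28920/2 = 14460 ≈ 14460.000000.

E[X] = 14460 = 14460.000000.


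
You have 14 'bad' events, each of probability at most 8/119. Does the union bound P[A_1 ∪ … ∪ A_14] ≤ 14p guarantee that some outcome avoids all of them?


Union bound: P[∪_{i=1}^{14} A_i] ≤ Σ_i P[A_i] ≤ 14·p = 14·(8/119) = 16/17.
Numerically: 16/17 ≈ 0.94118.
Is 16/17 < 1? YES.
Since P[∪ A_i] ≤ 16/17 < 1, the complement has P[∩ A_i^c] ≥ 1 − 16/17 = 1/17 > 0, so some outcome avoids every A_i.

14·p = 16/17 ≈ 0.94118; existence CERTIFIED by the union bound.


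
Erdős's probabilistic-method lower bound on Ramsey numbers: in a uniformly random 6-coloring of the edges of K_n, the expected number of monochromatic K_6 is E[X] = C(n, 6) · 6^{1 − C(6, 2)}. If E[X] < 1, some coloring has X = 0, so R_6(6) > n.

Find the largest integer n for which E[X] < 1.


We need C(n, 6) · 6^{1 − 15} < 1, i.e. C(n, 6) < 6^{15 − 1} = 78364164096.
Check values of n near the boundary:
  n = 197: C(197, 6) = 75176946208; 75176946208 < 78364164096? YES
  n = 198: C(198, 6) = 77526225777; 77526225777 < 78364164096? YES
  n = 199: C(199, 6) = 79936367511; 79936367511 < 78364164096? NO
  n = 200: C(200, 6) = 82408626300; 82408626300 < 78364164096? NO
The largest n with C(n, 6) < 78364164096 is n = 198 (where E[X] = 25842075259/26121388032 ≈ 0.9893). Hence R_6(6) > 198, i.e. R_6(6) ≥ 199.

Largest n = 198; hence R_6(6) > 198.


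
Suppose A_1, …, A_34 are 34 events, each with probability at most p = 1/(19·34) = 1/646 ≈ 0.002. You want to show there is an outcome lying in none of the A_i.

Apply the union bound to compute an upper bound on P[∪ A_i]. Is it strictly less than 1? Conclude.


Union bound: P[∪_{i=1}^{34} A_i] ≤ Σ_i P[A_i] ≤ 34·p = 34·(1/646) = 1/19.
Numerically: 1/19 ≈ 0.053.
Is 1/19 < 1? YES.
Since P[∪ A_i] ≤ 1/19 < 1, the complement has P[∩ A_i^c] ≥ 1 − 1/19 = 18/19 > 0, so some outcome avoids every A_i.

34·p = 1/19 ≈ 0.053; existence CERTIFIED by the union bound.


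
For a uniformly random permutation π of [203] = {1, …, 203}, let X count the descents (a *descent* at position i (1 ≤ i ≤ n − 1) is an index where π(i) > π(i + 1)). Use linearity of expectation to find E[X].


Write X = Σ X_I over i = 1, …, 202, with X_I the indicator of one descent.
There are 202 indicators.
For each fixed i, the pair (π(i), π(i+1)) is a uniformly random ordered pair of distinct values from {1, …, 203}; by symmetry P[π(i) > π(i+1)] = 1/2.
By linearity: E[X] = 202 · (1/2) = (203 − 1) · (1/2) = 101 ≈ 101.0000.

E[X] = 101 = 101.0000.


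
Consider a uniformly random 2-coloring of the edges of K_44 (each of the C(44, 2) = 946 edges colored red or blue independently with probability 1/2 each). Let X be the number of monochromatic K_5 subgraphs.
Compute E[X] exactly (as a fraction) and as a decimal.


Let X = Σ_S X_S over the C(44, 5) = 1086008 subsets S of size 5, where X_S = 1 if the K_5 on S is monochromatic.
For a fixed S, the K_5 on S has C(5, 2) = 10 edges. P[all 10 edges red] = (1/2)^10, and likewise for blue, so P[monochromatic] = 2·(1/2)^10 = 2^{1 − 10} = 1/512.
By linearity of expectation: E[X] = C(44, 5) · 2^{1 − 10} = 1086008 · 1/512 = 135751/64.
Numerically: E[X] ≈ 2121.109.

E[X] = C(44,5)·2^(1−C(5,2)) = 135751/64 ≈ 2121.109.


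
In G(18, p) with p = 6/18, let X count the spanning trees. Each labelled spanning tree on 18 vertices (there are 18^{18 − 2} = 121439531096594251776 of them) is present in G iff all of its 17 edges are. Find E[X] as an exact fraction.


K_18 has 18^{18 − 2} = 121439531096594251776 labelled spanning trees.
For each such spanning tree H, let X_H = 1 if all 17 edges of H are present in G. Then P[X_H = 1] = p^{17} = (1/3)^{17} = 1/129140163.
By linearity: E[X] = Σ_H E[X_H] = 121439531096594251776 · p^{17} = 121439531096594251776 · 1/129140163 = 940369969152.
Numerically: E[X] ≈ 9.404e+11.

E[X] = 121439531096594251776 · (1/3)^{17} = 940369969152 ≈ 9.404e+11.


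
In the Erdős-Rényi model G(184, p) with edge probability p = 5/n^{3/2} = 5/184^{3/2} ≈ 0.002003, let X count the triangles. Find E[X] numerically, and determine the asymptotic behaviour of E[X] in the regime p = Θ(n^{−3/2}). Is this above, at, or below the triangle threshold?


Number of potential triangles: C(184, 3) = 1021384.
Each occurs with probability p³ ≈ (0.002003)³ ≈ 8.039514e-09.
By linearity: E[X] = C(184, 3)·p³ ≈ 1021384 · 8.039514e-09 ≈ 0.0082.
Since α = 3/2 > 1, p = c/n^{3/2} = o(1/n) is below the triangle threshold p ~ 1/n. Asymptotically E[X] ~ (c³/6)·n^{3(1−α)} = (5³/6)·n^{-1.5} → 0, so by Markov's inequality G has no triangles w.h.p.

E[X] ≈ 0.0082; in regime p = Θ(1/n^{3/2}) E[X] tends to 0 (below the triangle threshold p ~ 1/n).


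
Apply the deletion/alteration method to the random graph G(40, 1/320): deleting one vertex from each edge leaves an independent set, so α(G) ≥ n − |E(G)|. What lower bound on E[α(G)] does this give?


E[|E(G)|] = C(40, 2)·p = 780 · (1/320) = 39/16.
E[α(G)] ≥ n − E[|E(G)|] = 40 − 39/16 = 601/16.
Numerically: ≈ 37.5625.
(This is only a lower bound; the true E[α(G)] may be larger.)

E[α(G)] ≥ 601/16 ≈ 37.5625.


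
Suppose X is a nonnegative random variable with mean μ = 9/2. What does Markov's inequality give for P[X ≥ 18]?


μ = E[X] = 9/2, a = 18.
Markov: P[X ≥ 18] ≤ μ/a = (9/2)/18 = 1/4.
Numerically: ≈ 0.250.
(Since a = 18 > μ = 4.500, the bound 1/4 is < 1 and informative.)

P[X ≥ 18] ≤ 1/4 ≈ 0.250.


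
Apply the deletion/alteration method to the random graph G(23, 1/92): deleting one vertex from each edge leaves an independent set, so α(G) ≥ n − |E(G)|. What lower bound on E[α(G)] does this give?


E[|E(G)|] = C(23, 2)·p = 253 · (1/92) = 11/4.
E[α(G)] ≥ n − E[|E(G)|] = 23 − 11/4 = 81/4.
Numerically: ≈ 20.250.
(This is only a lower bound; the true E[α(G)] may be larger.)

E[α(G)] ≥ 81/4 ≈ 20.250.


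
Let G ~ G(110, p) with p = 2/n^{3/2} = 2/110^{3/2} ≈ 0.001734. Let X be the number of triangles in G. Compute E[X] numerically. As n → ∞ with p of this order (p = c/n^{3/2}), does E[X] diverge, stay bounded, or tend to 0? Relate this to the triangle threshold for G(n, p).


Number of potential triangles: C(110, 3) = 215820.
Each occurs with probability p³ ≈ (0.001734)³ ≈ 5.209822e-09.
By linearity: E[X] = C(110, 3)·p³ ≈ 215820 · 5.209822e-09 ≈ 0.0011.
Since α = 3/2 > 1, p = c/n^{3/2} = o(1/n) is below the triangle threshold p ~ 1/n. Asymptotically E[X] ~ (c³/6)·n^{3(1−α)} = (2³/6)·n^{-1.5} → 0, so by Markov's inequality G has no triangles w.h.p.

E[X] ≈ 0.0011; in regime p = Θ(1/n^{3/2}) E[X] tends to 0 (below the triangle threshold p ~ 1/n).


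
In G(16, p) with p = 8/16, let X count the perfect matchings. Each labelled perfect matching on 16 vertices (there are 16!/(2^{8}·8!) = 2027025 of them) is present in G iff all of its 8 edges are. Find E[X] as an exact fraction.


K_16 has 16!/(2^{8}·8!) = 2027025 labelled perfect matchings.
For each such perfect matching H, let X_H = 1 if all 8 edges of H are present in G. Then P[X_H = 1] = p^{8} = (1/2)^{8} = 1/256.
By linearity of expectation: E[X] = Σ_H E[X_H] = 2027025 · p^{8} = 2027025 · 1/256 = 2027025/256.
Numerically: E[X] ≈ 7918.

E[X] = 2027025 · (1/2)^{8} = 2027025/256 ≈ 7918.


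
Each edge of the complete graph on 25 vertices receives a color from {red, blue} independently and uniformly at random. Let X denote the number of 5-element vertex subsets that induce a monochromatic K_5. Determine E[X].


Let X = Σ_S X_S over the C(25, 5) = 53130 subsets S of size 5, where X_S = 1 if the K_5 on S is monochromatic.
For a fixed S, the K_5 on S has C(5, 2) = 10 edges. P[all 10 edges red] = (1/2)^10, and likewise for blue, so P[monochromatic] = 2·(1/2)^10 = 2^{1 − 10} = 1/512.
By linearity: E[X] = C(25, 5) · 2^{1 − 10} = 53130 · 1/512 = 26565/256.
Numerically: E[X] ≈ 103.7695.

E[X] = C(25,5)·2^(1−C(5,2)) = 26565/256 ≈ 103.7695.


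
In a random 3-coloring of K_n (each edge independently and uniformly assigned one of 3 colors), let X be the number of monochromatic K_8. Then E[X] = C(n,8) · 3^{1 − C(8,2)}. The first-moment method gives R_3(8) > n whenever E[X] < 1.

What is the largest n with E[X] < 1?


We need C(n, 8) · 3^{1 − 28} < 1, i.e. C(n, 8) < 3^{28 − 1} = 7625597484987.
Check values of n near the boundary:
  n = 155: C(155, 8) = 6876747915675; 6876747915675 < 7625597484987? YES
  n = 156: C(156, 8) = 7248464019225; 7248464019225 < 7625597484987? YES
  n = 157: C(157, 8) = 7637643295425; 7637643295425 < 7625597484987? NO
  n = 158: C(158, 8) = 8044984271181; 8044984271181 < 7625597484987? NO
  n = 159: C(159, 8) = 8471208603429; 8471208603429 < 7625597484987? NO
The largest n with C(n, 8) < 7625597484987 is n = 156 (where E[X] = 805384891025/847288609443 ≈ 0.9505). Hence R_3(8) > 156, i.e. R_3(8) ≥ 157.

Largest n = 156; hence R_3(8) > 156.


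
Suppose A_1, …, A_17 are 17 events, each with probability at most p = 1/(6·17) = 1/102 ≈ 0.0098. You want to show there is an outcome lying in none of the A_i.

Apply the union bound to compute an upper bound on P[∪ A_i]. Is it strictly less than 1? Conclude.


Union bound: P[∪_{i=1}^{17} A_i] ≤ Σ_i P[A_i] ≤ 17·p = 17·(1/102) = 1/6.
Numerically: 1/6 ≈ 0.1667.
Is 1/6 < 1? YES.
Since P[∪ A_i] ≤ 1/6 < 1, the complement has P[∩ A_i^c] ≥ 1 − 1/6 = 5/6 > 0, so some outcome avoids every A_i.

17·p = 1/6 ≈ 0.1667; existence CERTIFIED by the union bound.


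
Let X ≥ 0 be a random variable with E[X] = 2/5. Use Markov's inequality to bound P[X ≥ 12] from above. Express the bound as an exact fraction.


μ = E[X] = 2/5, a = 12.
Markov: P[X ≥ 12] ≤ μ/a = (2/5)/12 = 1/30.
Numerically: ≈ 0.03333.
(Since a = 12 > μ = 0.40000, the bound 1/30 is < 1 and informative.)

P[X ≥ 12] ≤ 1/30 ≈ 0.03333.


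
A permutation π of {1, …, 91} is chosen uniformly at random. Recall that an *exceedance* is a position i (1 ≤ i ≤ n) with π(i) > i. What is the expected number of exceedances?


Write X = Σ_{i=1}^{91} X_i, where X_i = 1_{π(i) > i}.
For each fixed i, π(i) is uniform over {1, …, 91} (marginal of a uniform permutation), so P[π(i) > i] = (n − i)/n. Summing: Σ_{i=1}^{91} (n − i)/n = (0 + 1 + … + 90)/91 = 91(91 − 1)/(2·91) = (91 − 1)/2.
Hence E[X] = Σ_{i=1}^{91} (91 − i)/91 = 45 ≈ 45.000000.

E[X] = 45 = 45.000000.


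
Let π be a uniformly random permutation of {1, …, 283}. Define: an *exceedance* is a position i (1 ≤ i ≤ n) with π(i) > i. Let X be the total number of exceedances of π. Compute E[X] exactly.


Write X = Σ_{i=1}^{283} X_i, where X_i = 1_{π(i) > i}.
For each fixed i, π(i) is uniform over {1, …, 283} (marginal of a uniform permutation), so P[π(i) > i] = (n − i)/n. Summing: Σ_{i=1}^{283} (n − i)/n = (0 + 1 + … + 282)/283 = 283(283 − 1)/(2·283) = (283 − 1)/2.
Hence E[X] = Σ_{i=1}^{283} (283 − i)/283 = 141 ≈ 141.000000.

E[X] = 141 = 141.000000.


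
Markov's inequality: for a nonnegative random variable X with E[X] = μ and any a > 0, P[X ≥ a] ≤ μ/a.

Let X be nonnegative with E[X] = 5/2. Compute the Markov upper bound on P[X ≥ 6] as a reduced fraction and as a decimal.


μ = E[X] = 5/2, a = 6.
Markov: P[X ≥ 6] ≤ μ/a = (5/2)/6 = 5/12.
Numerically: ≈ 0.41667.
(Since a = 6 > μ = 2.50000, the bound 5/12 is < 1 and informative.)

P[X ≥ 6] ≤ 5/12 ≈ 0.41667.


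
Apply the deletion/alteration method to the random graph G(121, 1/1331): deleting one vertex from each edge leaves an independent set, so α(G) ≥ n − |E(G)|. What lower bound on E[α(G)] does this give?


E[|E(G)|] = C(121, 2)·p = 7260 · (1/1331) = 60/11.
E[α(G)] ≥ n − E[|E(G)|] = 121 − 60/11 = 1271/11.
Numerically: ≈ 115.545455.
(This is only a lower bound; the true E[α(G)] may be larger.)

E[α(G)] ≥ 1271/11 ≈ 115.545455.


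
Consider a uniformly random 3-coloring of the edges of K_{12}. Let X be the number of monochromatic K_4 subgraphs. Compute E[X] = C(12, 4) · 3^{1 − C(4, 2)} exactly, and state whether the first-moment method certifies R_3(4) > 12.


E[X] = C(12, 4) · 3^{1 − 6} = 495 · 3^{−5} = 495/243.
As a reduced fraction: E[X] = 55/27 ≈ 2.037037.
Is E[X] < 1? NO.
Since E[X] ≥ 1, the first-moment bound is inconclusive at n = 12; it does NOT by itself certify R_3(4) > 12.

E[X] = 55/27 ≈ 2.037037; E[X] ≥ 1; first-moment method inconclusive here.


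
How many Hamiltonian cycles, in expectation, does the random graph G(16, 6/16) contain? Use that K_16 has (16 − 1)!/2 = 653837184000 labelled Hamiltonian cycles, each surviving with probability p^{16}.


K_16 has (16 − 1)!/2 = 653837184000 labelled Hamiltonian cycles.
For each such Hamiltonian cycle H, let X_H = 1 if all 16 edges of H are present in G. Then P[X_H = 1] = p^{16} = (3/8)^{16} = 43046721/281474976710656.
By linearity: E[X] = Σ_H E[X_H] = 653837184000 · p^{16} = 653837184000 · 43046721/281474976710656 = 27485885585032875/274877906944.
Numerically: E[X] ≈ 9.999e+04.

E[X] = 653837184000 · (3/8)^{16} = 27485885585032875/274877906944 ≈ 9.999e+04.


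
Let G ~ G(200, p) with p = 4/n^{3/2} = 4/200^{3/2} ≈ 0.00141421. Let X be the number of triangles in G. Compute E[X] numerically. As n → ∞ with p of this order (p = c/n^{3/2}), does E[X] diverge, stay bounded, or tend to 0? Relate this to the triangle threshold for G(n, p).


Number of potential triangles: C(200, 3) = 1313400.
Each occurs with probability p³ ≈ (0.00141421)³ ≈ 2.82842712e-09.
By linearity: E[X] = C(200, 3)·p³ ≈ 1313400 · 2.82842712e-09 ≈ 0.003715.
Since α = 3/2 > 1, p = c/n^{3/2} = o(1/n) is below the triangle threshold p ~ 1/n. Asymptotically E[X] ~ (c³/6)·n^{3(1−α)} = (4³/6)·n^{-1.5} → 0, so by Markov's inequality G has no triangles w.h.p.

E[X] ≈ 0.003715; in regime p = Θ(1/n^{3/2}) E[X] tends to 0 (below the triangle threshold p ~ 1/n).
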